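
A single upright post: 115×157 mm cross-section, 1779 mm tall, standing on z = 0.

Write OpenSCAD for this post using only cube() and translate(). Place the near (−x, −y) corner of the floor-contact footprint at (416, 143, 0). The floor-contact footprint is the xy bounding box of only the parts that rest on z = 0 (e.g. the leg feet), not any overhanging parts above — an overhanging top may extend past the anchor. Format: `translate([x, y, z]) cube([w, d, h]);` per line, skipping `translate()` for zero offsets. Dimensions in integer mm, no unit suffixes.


translate([416, 143, 0]) cube([115, 157, 1779]);


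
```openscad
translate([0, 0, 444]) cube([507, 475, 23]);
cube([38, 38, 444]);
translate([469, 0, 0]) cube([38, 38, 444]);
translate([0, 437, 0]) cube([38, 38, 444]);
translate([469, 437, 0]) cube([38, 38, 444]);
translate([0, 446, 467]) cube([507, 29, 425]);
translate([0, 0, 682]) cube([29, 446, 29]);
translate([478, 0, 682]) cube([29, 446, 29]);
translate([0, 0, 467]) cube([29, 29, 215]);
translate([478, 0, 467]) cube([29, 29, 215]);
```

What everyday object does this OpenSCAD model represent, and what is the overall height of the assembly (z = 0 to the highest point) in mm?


A chair. The overall height is 892 mm.

A slab on four corner posts with a tall panel at the back — a chair. The seat slab sits at z = 444 with thickness 23, and the 425 mm backrest starts at the seat top, so the overall height is 444 + 23 + 425 = 892 mm.


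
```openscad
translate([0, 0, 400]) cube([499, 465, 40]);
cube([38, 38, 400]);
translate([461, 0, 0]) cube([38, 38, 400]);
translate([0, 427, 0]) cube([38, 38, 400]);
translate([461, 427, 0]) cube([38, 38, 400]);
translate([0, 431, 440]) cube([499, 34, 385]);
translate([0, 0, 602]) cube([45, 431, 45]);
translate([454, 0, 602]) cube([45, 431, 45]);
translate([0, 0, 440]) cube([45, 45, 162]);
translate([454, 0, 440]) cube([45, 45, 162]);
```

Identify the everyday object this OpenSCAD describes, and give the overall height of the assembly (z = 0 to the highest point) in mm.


A chair. The overall height is 825 mm.

A slab on four corner posts with a tall panel at the back — a chair. The seat slab sits at z = 400 with thickness 40, and the 385 mm backrest starts at the seat top, so the overall height is 400 + 40 + 385 = 825 mm.


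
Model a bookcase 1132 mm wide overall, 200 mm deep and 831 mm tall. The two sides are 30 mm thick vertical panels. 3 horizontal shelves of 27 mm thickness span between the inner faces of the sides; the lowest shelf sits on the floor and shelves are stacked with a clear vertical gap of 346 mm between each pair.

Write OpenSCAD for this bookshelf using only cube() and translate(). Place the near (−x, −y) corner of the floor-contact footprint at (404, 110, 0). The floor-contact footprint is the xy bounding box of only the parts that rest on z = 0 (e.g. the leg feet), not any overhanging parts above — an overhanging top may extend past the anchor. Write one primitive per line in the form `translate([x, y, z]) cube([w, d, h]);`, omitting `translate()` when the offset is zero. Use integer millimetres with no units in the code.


translate([404, 110, 0]) cube([30, 200, 831]);
translate([1506, 110, 0]) cube([30, 200, 831]);
translate([434, 110, 0]) cube([1072, 200, 27]);
translate([434, 110, 373]) cube([1072, 200, 27]);
translate([434, 110, 746]) cube([1072, 200, 27]);


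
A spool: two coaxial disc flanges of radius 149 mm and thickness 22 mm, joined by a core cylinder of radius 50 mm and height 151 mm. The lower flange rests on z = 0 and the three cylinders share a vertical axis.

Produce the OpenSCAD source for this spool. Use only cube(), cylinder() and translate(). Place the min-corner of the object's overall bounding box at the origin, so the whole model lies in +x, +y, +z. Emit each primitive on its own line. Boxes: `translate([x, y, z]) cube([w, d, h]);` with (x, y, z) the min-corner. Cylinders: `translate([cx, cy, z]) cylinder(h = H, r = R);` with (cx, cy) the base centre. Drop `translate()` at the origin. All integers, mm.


translate([149, 149, 0]) cylinder(h = 22, r = 149);
translate([149, 149, 22]) cylinder(h = 151, r = 50);
translate([149, 149, 173]) cylinder(h = 22, r = 149);


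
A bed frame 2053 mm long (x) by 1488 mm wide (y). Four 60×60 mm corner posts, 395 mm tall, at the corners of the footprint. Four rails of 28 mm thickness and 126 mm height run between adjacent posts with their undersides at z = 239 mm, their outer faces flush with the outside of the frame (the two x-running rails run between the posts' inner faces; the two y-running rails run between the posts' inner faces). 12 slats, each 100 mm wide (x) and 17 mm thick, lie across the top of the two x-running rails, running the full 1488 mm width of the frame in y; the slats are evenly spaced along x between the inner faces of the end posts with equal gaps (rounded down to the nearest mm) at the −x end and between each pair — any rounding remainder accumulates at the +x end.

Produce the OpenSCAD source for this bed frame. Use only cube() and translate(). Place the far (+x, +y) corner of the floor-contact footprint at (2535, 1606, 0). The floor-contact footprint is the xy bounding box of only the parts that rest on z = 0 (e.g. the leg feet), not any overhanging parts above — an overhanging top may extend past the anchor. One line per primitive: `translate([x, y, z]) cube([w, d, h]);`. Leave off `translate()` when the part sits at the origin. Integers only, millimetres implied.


// slat z = rail_z + rail_h = 239 + 126 = 365
// slat gap = ⌊(1933 − 12·100) / 13⌋ = 56
translate([482, 118, 0]) cube([60, 60, 395]);
translate([482, 1546, 0]) cube([60, 60, 395]);
translate([2475, 118, 0]) cube([60, 60, 395]);
translate([2475, 1546, 0]) cube([60, 60, 395]);
translate([542, 118, 239]) cube([1933, 28, 126]);
translate([542, 1578, 239]) cube([1933, 28, 126]);
translate([482, 178, 239]) cube([28, 1368, 126]);
translate([2507, 178, 239]) cube([28, 1368, 126]);
translate([598, 118, 365]) cube([100, 1488, 17]);
translate([754, 118, 365]) cube([100, 1488, 17]);
translate([910, 118, 365]) cube([100, 1488, 17]);
translate([1066, 118, 365]) cube([100, 1488, 17]);
translate([1222, 118, 365]) cube([100, 1488, 17]);
translate([1378, 118, 365]) cube([100, 1488, 17]);
translate([1534, 118, 365]) cube([100, 1488, 17]);
translate([1690, 118, 365]) cube([100, 1488, 17]);
translate([1846, 118, 365]) cube([100, 1488, 17]);
translate([2002, 118, 365]) cube([100, 1488, 17]);
translate([2158, 118, 365]) cube([100, 1488, 17]);
translate([2314, 118, 365]) cube([100, 1488, 17]);


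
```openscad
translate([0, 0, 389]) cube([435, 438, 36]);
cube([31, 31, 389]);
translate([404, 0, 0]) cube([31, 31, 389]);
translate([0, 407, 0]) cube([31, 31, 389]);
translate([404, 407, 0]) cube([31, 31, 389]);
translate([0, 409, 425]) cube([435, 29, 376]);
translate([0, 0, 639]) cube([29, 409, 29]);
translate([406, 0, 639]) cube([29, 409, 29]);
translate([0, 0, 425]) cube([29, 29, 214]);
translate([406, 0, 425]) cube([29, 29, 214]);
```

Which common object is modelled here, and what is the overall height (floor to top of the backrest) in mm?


A chair. The overall height is 801 mm.

A slab on four corner posts with a tall panel at the back — a chair. The seat slab sits at z = 389 with thickness 36, and the 376 mm backrest starts at the seat top, so the overall height is 389 + 36 + 376 = 801 mm.


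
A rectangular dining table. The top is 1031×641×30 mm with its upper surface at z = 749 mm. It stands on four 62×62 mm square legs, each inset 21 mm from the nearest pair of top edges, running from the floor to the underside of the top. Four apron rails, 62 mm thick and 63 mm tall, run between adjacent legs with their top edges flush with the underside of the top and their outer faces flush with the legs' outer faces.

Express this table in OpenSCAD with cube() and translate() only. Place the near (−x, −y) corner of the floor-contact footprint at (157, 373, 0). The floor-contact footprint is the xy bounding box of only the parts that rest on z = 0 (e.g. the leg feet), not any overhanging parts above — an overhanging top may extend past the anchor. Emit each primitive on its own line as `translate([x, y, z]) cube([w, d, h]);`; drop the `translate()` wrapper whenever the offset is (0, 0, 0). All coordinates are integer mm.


translate([136, 352, 719]) cube([1031, 641, 30]);
translate([157, 373, 0]) cube([62, 62, 719]);
translate([1084, 373, 0]) cube([62, 62, 719]);
translate([157, 910, 0]) cube([62, 62, 719]);
translate([1084, 910, 0]) cube([62, 62, 719]);
translate([219, 373, 656]) cube([865, 62, 63]);
translate([219, 910, 656]) cube([865, 62, 63]);
translate([157, 435, 656]) cube([62, 475, 63]);
translate([1084, 435, 656]) cube([62, 475, 63]);


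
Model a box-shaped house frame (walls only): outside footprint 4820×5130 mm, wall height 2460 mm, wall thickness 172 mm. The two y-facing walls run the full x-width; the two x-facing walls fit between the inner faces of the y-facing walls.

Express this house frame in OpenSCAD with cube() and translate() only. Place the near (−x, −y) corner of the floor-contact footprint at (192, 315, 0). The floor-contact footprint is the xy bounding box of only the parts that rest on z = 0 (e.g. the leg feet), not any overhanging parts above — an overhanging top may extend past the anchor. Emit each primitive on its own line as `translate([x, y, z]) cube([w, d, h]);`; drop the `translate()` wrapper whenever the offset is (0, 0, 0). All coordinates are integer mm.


translate([192, 315, 0]) cube([4820, 172, 2460]);
translate([192, 5273, 0]) cube([4820, 172, 2460]);
translate([192, 487, 0]) cube([172, 4786, 2460]);
translate([4840, 487, 0]) cube([172, 4786, 2460]);


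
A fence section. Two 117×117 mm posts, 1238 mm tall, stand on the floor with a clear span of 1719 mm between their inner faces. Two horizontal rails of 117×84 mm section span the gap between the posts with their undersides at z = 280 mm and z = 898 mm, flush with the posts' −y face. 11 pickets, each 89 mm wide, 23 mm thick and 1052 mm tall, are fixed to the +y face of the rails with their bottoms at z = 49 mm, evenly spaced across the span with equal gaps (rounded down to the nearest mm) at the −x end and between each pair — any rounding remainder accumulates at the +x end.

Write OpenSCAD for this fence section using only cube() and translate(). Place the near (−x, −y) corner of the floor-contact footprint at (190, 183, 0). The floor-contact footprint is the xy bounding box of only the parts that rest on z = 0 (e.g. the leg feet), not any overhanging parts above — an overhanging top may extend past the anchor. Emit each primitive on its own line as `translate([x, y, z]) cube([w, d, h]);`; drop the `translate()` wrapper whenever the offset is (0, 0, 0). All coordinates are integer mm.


translate([190, 183, 0]) cube([117, 117, 1238]);
translate([2026, 183, 0]) cube([117, 117, 1238]);
translate([307, 183, 280]) cube([1719, 117, 84]);
translate([307, 183, 898]) cube([1719, 117, 84]);
translate([368, 300, 49]) cube([89, 23, 1052]);
translate([518, 300, 49]) cube([89, 23, 1052]);
translate([668, 300, 49]) cube([89, 23, 1052]);
translate([818, 300, 49]) cube([89, 23, 1052]);
translate([968, 300, 49]) cube([89, 23, 1052]);
translate([1118, 300, 49]) cube([89, 23, 1052]);
translate([1268, 300, 49]) cube([89, 23, 1052]);
translate([1418, 300, 49]) cube([89, 23, 1052]);
translate([1568, 300, 49]) cube([89, 23, 1052]);
translate([1718, 300, 49]) cube([89, 23, 1052]);
translate([1868, 300, 49]) cube([89, 23, 1052]);


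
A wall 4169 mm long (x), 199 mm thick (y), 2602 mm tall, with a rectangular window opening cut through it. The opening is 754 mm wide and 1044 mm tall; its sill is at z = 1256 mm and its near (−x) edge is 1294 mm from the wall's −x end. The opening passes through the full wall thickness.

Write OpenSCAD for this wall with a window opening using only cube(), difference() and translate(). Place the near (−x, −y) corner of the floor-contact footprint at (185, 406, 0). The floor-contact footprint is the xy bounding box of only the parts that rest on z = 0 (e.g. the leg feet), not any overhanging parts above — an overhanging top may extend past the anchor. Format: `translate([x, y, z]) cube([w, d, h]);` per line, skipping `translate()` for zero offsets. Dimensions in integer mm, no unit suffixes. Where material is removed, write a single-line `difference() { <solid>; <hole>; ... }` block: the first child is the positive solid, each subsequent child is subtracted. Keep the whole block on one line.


difference() { translate([185, 406, 0]) cube([4169, 199, 2602]); translate([1479, 406, 1256]) cube([754, 199, 1044]); }


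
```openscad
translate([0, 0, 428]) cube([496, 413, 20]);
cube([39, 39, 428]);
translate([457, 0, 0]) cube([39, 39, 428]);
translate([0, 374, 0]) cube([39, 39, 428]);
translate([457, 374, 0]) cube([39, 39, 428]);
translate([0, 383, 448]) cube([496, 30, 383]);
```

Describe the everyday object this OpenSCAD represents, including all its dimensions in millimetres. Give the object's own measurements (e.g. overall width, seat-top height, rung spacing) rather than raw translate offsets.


A chair. The seat is a 496×413×20 mm slab with its top at z = 448 mm, on four 39×39 mm corner legs (flush with the seat edges, standing on z = 0). A flat backrest 30 mm thick, 383 mm tall, spans the full seat width and rises from the seat top along its +y edge, rear face flush with the rear of the seat.


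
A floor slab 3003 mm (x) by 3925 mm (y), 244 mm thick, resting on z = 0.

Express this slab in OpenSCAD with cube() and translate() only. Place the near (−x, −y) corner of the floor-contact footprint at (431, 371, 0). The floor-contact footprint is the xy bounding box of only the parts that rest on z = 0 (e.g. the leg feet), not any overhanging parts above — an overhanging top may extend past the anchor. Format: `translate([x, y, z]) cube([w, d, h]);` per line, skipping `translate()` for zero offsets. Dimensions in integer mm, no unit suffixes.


translate([431, 371, 0]) cube([3003, 3925, 244]);


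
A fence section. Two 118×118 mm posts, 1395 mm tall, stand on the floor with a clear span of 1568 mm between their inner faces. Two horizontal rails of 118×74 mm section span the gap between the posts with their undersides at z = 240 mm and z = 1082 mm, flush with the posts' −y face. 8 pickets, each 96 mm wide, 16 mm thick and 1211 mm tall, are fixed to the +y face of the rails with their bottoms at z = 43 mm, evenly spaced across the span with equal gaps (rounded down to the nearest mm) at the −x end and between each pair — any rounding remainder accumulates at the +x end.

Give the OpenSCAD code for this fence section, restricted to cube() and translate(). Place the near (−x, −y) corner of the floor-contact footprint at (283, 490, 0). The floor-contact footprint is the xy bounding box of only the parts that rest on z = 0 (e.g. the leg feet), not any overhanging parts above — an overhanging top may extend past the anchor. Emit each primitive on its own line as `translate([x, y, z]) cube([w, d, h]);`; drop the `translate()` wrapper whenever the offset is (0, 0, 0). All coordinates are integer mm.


translate([283, 490, 0]) cube([118, 118, 1395]);
translate([1969, 490, 0]) cube([118, 118, 1395]);
translate([401, 490, 240]) cube([1568, 118, 74]);
translate([401, 490, 1082]) cube([1568, 118, 74]);
translate([489, 608, 43]) cube([96, 16, 1211]);
translate([673, 608, 43]) cube([96, 16, 1211]);
translate([857, 608, 43]) cube([96, 16, 1211]);
translate([1041, 608, 43]) cube([96, 16, 1211]);
translate([1225, 608, 43]) cube([96, 16, 1211]);
translate([1409, 608, 43]) cube([96, 16, 1211]);
translate([1593, 608, 43]) cube([96, 16, 1211]);
translate([1777, 608, 43]) cube([96, 16, 1211]);


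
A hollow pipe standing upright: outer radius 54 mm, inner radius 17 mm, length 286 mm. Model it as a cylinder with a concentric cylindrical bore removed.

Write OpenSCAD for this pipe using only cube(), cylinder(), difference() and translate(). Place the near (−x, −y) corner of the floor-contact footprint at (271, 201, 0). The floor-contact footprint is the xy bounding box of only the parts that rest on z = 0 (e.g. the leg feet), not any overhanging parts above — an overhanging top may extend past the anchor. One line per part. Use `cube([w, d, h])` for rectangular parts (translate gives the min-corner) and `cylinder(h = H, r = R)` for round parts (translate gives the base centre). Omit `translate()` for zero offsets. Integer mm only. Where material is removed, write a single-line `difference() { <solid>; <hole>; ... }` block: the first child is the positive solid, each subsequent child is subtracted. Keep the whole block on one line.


difference() { translate([325, 255, 0]) cylinder(h = 286, r = 54); translate([325, 255, 0]) cylinder(h = 286, r = 17); }


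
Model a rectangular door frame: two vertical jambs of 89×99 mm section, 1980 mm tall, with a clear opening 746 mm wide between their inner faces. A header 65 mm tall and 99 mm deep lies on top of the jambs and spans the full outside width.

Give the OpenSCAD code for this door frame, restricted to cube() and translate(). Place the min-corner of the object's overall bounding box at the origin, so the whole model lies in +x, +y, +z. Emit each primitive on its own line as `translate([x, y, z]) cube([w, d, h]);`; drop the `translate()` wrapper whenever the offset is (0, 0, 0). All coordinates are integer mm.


cube([89, 99, 1980]);
translate([835, 0, 0]) cube([89, 99, 1980]);
translate([0, 0, 1980]) cube([924, 99, 65]);


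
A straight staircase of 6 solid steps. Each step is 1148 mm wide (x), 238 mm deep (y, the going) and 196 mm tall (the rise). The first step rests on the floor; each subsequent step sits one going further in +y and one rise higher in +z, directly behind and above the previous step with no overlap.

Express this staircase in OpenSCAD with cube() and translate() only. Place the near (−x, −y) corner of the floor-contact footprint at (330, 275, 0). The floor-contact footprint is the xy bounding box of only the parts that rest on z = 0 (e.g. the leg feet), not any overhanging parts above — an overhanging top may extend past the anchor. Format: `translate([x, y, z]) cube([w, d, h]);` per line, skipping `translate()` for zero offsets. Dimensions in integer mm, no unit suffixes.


translate([330, 275, 0]) cube([1148, 238, 196]);
translate([330, 513, 196]) cube([1148, 238, 196]);
translate([330, 751, 392]) cube([1148, 238, 196]);
translate([330, 989, 588]) cube([1148, 238, 196]);
translate([330, 1227, 784]) cube([1148, 238, 196]);
translate([330, 1465, 980]) cube([1148, 238, 196]);


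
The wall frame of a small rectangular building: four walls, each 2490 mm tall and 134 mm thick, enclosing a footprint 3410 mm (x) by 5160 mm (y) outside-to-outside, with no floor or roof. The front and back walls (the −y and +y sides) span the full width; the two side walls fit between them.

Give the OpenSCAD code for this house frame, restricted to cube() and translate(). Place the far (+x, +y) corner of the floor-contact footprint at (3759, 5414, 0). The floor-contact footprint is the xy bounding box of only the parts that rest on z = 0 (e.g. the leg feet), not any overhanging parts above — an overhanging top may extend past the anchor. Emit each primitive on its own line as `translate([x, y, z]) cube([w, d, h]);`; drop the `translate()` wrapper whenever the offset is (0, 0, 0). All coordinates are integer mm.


translate([349, 254, 0]) cube([3410, 134, 2490]);
translate([349, 5280, 0]) cube([3410, 134, 2490]);
translate([349, 388, 0]) cube([134, 4892, 2490]);
translate([3625, 388, 0]) cube([134, 4892, 2490]);


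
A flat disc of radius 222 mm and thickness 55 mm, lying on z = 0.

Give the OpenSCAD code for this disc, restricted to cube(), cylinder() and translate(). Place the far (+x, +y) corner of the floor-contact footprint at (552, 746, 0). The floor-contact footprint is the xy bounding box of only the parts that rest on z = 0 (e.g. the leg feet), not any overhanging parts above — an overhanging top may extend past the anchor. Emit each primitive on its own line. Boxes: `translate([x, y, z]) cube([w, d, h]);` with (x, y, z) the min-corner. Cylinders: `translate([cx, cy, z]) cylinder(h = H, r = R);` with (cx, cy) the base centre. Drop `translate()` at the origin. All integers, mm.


translate([330, 524, 0]) cylinder(h = 55, r = 222);


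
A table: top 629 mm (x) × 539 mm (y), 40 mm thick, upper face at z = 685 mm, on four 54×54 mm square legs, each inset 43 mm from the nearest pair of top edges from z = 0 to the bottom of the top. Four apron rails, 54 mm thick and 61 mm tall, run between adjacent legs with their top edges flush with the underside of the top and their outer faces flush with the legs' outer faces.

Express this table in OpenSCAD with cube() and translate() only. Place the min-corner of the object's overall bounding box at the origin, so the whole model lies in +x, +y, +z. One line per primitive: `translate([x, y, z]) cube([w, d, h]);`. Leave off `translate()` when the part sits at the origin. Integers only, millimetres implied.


// leg_h = 685 - 40 = 645
// apron z = 645 - 61 = 584
translate([0, 0, 645]) cube([629, 539, 40]);
translate([43, 43, 0]) cube([54, 54, 645]);
translate([532, 43, 0]) cube([54, 54, 645]);
translate([43, 442, 0]) cube([54, 54, 645]);
translate([532, 442, 0]) cube([54, 54, 645]);
translate([97, 43, 584]) cube([435, 54, 61]);
translate([97, 442, 584]) cube([435, 54, 61]);
translate([43, 97, 584]) cube([54, 345, 61]);
translate([532, 97, 584]) cube([54, 345, 61]);


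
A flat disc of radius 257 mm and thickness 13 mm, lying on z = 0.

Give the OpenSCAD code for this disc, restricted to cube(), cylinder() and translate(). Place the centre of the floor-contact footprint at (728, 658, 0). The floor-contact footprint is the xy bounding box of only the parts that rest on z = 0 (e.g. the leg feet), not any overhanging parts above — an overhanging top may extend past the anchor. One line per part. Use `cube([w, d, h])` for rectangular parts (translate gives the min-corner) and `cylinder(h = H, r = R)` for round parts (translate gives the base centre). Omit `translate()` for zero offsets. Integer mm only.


translate([728, 658, 0]) cylinder(h = 13, r = 257);


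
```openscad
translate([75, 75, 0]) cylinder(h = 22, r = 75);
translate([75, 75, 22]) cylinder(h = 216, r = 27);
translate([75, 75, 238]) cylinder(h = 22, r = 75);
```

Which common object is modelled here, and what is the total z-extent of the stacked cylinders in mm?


A spool. The overall height is 260 mm.

Three coaxial cylinders, large–small–large — a spool. Two 22 mm flanges and a 216 mm core give 22 + 216 + 22 = 260 mm.


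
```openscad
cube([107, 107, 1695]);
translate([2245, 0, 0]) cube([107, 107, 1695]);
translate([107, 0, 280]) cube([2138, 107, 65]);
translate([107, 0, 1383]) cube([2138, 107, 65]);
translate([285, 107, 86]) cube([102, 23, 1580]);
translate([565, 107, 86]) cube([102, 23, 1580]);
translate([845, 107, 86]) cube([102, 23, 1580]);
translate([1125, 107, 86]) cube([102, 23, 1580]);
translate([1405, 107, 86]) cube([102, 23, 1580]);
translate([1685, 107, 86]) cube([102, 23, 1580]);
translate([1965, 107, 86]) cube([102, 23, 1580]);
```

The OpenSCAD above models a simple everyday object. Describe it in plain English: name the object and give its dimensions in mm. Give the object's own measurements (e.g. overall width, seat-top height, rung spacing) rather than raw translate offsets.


A fence section. Two 107×107 mm posts, 1695 mm tall, stand on the floor with a clear span of 2138 mm between their inner faces. Two horizontal rails of 107×65 mm section span the gap between the posts with their undersides at z = 280 mm and z = 1383 mm, flush with the posts' −y face. 7 pickets, each 102 mm wide, 23 mm thick and 1580 mm tall, are fixed to the +y face of the rails with their bottoms at z = 86 mm, spaced across the span with a 178 mm gap after the −x post and between neighbouring pickets and before the +x post.


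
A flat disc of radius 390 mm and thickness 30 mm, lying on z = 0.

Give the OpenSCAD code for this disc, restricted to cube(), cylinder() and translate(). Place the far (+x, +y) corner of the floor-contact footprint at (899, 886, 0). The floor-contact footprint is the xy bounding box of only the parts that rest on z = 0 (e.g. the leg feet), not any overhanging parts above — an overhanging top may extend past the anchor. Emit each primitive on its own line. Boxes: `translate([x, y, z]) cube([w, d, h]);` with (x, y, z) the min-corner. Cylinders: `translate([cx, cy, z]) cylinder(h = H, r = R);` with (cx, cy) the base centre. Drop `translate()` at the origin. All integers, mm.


translate([509, 496, 0]) cylinder(h = 30, r = 390);


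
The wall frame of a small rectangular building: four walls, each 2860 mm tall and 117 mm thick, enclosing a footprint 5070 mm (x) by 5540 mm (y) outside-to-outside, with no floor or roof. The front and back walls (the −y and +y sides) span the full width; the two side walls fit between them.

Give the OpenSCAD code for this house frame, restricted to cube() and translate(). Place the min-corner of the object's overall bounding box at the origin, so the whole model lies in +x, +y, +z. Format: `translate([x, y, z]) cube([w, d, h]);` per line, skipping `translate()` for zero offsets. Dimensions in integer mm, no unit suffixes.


cube([5070, 117, 2860]);
translate([0, 5423, 0]) cube([5070, 117, 2860]);
translate([0, 117, 0]) cube([117, 5306, 2860]);
translate([4953, 117, 0]) cube([117, 5306, 2860]);


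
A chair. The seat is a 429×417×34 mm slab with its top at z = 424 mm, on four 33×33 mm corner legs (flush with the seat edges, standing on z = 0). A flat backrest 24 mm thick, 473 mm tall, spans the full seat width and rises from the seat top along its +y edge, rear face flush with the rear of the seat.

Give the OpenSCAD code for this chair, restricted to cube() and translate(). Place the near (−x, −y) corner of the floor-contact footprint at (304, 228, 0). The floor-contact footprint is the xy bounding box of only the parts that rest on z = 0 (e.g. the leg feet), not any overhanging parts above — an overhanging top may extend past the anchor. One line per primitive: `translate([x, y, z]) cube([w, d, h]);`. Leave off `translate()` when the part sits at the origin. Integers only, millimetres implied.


translate([304, 228, 390]) cube([429, 417, 34]);
translate([304, 228, 0]) cube([33, 33, 390]);
translate([700, 228, 0]) cube([33, 33, 390]);
translate([304, 612, 0]) cube([33, 33, 390]);
translate([700, 612, 0]) cube([33, 33, 390]);
translate([304, 621, 424]) cube([429, 24, 473]);


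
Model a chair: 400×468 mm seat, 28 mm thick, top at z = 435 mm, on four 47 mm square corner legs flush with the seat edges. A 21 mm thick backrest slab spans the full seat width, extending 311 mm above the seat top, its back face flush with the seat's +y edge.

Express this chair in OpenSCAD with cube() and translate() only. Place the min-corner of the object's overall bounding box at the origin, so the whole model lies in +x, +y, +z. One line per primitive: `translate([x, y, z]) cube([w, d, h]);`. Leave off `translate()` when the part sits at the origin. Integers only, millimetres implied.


translate([0, 0, 407]) cube([400, 468, 28]);
cube([47, 47, 407]);
translate([353, 0, 0]) cube([47, 47, 407]);
translate([0, 421, 0]) cube([47, 47, 407]);
translate([353, 421, 0]) cube([47, 47, 407]);
translate([0, 447, 435]) cube([400, 21, 311]);


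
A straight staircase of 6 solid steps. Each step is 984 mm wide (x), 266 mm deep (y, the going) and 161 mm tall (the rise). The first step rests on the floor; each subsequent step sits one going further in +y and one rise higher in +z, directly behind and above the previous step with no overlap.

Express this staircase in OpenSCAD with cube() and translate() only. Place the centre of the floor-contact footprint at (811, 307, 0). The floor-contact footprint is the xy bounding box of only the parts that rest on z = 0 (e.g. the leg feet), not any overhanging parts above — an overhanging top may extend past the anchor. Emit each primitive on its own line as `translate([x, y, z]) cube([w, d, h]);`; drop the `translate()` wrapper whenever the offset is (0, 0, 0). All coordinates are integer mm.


translate([319, 174, 0]) cube([984, 266, 161]);
translate([319, 440, 161]) cube([984, 266, 161]);
translate([319, 706, 322]) cube([984, 266, 161]);
translate([319, 972, 483]) cube([984, 266, 161]);
translate([319, 1238, 644]) cube([984, 266, 161]);
translate([319, 1504, 805]) cube([984, 266, 161]);


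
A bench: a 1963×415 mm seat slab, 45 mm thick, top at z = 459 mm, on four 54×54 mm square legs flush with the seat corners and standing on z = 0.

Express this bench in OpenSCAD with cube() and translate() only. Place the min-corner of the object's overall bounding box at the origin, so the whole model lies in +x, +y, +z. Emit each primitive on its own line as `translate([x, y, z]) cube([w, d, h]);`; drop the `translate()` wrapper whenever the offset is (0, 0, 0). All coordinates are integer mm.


translate([0, 0, 414]) cube([1963, 415, 45]);
cube([54, 54, 414]);
translate([0, 361, 0]) cube([54, 54, 414]);
translate([1909, 0, 0]) cube([54, 54, 414]);
translate([1909, 361, 0]) cube([54, 54, 414]);


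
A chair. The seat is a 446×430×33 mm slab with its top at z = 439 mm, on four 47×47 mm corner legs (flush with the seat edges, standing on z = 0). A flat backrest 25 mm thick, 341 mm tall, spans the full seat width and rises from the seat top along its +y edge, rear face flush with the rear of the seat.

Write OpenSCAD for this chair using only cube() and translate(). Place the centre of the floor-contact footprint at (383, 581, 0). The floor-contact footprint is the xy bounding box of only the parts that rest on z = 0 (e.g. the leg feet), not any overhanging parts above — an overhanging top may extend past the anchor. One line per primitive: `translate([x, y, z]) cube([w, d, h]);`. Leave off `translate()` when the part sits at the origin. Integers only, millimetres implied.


// leg_h = 439 - 33 = 406
translate([160, 366, 406]) cube([446, 430, 33]);
translate([160, 366, 0]) cube([47, 47, 406]);
translate([559, 366, 0]) cube([47, 47, 406]);
translate([160, 749, 0]) cube([47, 47, 406]);
translate([559, 749, 0]) cube([47, 47, 406]);
translate([160, 771, 439]) cube([446, 25, 341]);


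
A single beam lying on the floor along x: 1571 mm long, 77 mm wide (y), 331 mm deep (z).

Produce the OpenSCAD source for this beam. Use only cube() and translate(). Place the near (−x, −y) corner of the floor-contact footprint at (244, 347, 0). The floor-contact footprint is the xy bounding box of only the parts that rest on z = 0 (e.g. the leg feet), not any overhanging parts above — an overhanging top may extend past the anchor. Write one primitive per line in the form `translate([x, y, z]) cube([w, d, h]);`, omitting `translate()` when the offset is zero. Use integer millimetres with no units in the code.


translate([244, 347, 0]) cube([1571, 77, 331]);


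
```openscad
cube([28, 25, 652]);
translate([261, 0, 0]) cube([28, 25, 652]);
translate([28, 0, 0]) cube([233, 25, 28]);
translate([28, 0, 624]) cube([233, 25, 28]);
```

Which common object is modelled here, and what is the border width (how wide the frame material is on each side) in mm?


A picture frame. The border width is 28 mm.

Four thin pieces enclosing a rectangular opening — a picture frame. The two full-height stiles are 652 mm tall; the top rail sits at z = 624 and is 28 mm tall, so the border above the opening is 652 − 624 = 28 mm, matching the stile x-width.


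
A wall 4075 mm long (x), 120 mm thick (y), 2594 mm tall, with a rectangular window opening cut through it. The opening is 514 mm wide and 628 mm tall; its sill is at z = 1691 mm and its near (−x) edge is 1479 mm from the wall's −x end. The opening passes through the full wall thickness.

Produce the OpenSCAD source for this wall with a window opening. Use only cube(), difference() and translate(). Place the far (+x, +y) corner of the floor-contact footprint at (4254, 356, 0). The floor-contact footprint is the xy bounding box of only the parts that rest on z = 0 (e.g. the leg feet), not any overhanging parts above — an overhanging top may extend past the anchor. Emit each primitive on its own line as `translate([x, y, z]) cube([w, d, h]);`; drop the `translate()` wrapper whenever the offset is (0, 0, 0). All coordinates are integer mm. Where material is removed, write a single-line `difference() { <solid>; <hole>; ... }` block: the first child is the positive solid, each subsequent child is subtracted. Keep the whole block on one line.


difference() { translate([179, 236, 0]) cube([4075, 120, 2594]); translate([1658, 236, 1691]) cube([514, 120, 628]); }


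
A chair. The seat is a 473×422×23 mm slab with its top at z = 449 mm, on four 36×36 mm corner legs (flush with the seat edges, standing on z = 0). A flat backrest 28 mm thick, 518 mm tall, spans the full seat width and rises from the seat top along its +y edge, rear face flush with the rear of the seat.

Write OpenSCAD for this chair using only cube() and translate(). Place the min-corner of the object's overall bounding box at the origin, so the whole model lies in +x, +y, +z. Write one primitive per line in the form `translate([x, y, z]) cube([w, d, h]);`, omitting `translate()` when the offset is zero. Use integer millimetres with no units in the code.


// leg_h = 449 - 23 = 426
translate([0, 0, 426]) cube([473, 422, 23]);
cube([36, 36, 426]);
translate([437, 0, 0]) cube([36, 36, 426]);
translate([0, 386, 0]) cube([36, 36, 426]);
translate([437, 386, 0]) cube([36, 36, 426]);
translate([0, 394, 449]) cube([473, 28, 518]);


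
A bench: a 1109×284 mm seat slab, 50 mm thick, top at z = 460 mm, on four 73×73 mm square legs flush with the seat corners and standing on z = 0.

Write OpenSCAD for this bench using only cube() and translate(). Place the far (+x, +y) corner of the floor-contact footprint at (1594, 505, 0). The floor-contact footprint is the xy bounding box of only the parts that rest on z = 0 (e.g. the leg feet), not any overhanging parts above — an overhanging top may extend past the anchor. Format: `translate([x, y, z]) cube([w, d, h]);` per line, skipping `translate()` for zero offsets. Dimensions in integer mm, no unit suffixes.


// leg_h = 460 − 50 = 410
translate([485, 221, 410]) cube([1109, 284, 50]);
translate([485, 221, 0]) cube([73, 73, 410]);
translate([485, 432, 0]) cube([73, 73, 410]);
translate([1521, 221, 0]) cube([73, 73, 410]);
translate([1521, 432, 0]) cube([73, 73, 410]);


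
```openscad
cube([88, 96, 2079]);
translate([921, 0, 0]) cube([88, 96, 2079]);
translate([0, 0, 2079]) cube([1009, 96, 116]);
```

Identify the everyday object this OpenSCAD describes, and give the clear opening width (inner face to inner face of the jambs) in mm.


A door frame. The clear opening width is 833 mm.

Two 2079 mm tall posts with a header on top — a door frame. The left jamb is 88 mm wide at x = 0; the right jamb starts at x = 921. The clear opening is 921 − 88 = 833 mm.


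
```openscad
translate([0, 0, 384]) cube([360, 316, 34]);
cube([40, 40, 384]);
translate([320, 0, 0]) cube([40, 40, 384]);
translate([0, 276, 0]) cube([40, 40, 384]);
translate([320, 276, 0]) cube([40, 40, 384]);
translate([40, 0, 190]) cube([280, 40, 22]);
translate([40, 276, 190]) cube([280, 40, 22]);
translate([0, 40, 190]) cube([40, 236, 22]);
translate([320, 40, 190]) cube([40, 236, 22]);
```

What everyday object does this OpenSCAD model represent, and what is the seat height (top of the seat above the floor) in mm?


A stool. The seat height is 418 mm.

A 360×316×34 slab at z = 384 on four corner posts — a stool. The seat top is 384 + 34 = 418 mm.


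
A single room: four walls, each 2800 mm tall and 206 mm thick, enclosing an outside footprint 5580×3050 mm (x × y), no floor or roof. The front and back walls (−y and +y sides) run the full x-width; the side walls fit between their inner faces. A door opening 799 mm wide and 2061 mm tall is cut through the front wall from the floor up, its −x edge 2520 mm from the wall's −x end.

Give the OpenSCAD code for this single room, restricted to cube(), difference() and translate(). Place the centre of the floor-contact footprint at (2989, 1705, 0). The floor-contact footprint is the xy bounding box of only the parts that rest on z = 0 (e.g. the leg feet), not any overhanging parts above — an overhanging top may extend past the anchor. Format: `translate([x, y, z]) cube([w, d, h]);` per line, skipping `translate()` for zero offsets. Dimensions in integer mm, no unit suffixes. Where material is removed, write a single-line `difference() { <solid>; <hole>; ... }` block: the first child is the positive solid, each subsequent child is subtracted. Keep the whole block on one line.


difference() { translate([199, 180, 0]) cube([5580, 206, 2800]); translate([2719, 180, 0]) cube([799, 206, 2061]); }
translate([199, 3024, 0]) cube([5580, 206, 2800]);
translate([199, 386, 0]) cube([206, 2638, 2800]);
translate([5573, 386, 0]) cube([206, 2638, 2800]);


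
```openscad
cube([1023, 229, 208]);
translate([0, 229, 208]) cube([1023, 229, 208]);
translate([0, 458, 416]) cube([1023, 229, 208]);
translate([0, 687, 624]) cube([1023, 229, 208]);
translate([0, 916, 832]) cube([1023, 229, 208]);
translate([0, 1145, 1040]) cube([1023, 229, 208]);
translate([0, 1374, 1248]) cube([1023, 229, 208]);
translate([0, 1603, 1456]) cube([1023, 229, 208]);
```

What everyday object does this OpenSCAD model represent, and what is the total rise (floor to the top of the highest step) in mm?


A staircase. The total rise is 1664 mm.

8 identical blocks, each offset up and back from the previous — a staircase. Each step is 208 mm tall and there are 8 of them, so the total rise is 8 × 208 = 1664 mm.


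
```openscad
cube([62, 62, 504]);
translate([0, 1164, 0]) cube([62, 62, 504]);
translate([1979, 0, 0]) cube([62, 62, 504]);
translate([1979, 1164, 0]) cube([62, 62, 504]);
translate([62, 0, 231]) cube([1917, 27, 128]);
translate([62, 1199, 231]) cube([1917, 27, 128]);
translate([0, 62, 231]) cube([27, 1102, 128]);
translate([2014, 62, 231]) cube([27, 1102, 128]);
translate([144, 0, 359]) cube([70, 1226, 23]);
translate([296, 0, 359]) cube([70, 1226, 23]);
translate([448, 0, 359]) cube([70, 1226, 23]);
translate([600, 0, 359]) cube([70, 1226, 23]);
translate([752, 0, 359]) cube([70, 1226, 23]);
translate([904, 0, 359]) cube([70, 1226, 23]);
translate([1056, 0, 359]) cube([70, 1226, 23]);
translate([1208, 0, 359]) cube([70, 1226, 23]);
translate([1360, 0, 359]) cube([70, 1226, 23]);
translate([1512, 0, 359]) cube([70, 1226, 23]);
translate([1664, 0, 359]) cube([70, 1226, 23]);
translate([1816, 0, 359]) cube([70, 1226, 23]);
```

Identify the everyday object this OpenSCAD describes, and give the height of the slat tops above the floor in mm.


A bed frame. The slat-top height is 382 mm.

Four posts, four rails, and a row of slats — a bed frame. Slats sit on the rails at z = 231 + 128 = 359; with slat thickness 23, the top is 382 mm.


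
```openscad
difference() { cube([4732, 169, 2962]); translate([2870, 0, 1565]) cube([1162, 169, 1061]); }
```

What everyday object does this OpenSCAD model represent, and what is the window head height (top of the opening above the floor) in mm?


A wall with a window opening. The window head height is 2626 mm.

A wall with a rectangular opening subtracted — a window. Sill at z = 1565, opening 1061 mm tall, so the head is at 1565 + 1061 = 2626 mm.


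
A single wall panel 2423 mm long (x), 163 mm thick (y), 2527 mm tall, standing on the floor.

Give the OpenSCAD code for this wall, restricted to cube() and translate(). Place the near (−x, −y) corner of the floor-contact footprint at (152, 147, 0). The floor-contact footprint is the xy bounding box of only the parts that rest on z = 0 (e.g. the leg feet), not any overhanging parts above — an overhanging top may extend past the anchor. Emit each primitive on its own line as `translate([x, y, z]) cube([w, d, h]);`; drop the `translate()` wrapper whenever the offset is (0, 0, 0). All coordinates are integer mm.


translate([152, 147, 0]) cube([2423, 163, 2527]);
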